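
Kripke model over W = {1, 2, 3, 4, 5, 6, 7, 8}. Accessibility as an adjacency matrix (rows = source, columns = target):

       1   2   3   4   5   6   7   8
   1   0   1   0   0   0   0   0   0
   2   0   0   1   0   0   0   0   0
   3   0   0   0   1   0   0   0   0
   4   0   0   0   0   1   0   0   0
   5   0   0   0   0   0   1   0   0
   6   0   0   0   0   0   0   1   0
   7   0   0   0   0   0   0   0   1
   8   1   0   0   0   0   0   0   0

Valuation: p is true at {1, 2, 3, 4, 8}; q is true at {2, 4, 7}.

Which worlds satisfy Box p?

{1, 2, 3, 7, 8}

1: successors {2}; p there: 2:T. ✓
2: successors {3}; p there: 3:T. ✓
3: successors {4}; p there: 4:T. ✓
4: successors {5}; p there: 5:F. ✗
5: successors {6}; p there: 6:F. ✗
6: successors {7}; p there: 7:F. ✗
7: successors {8}; p there: 8:T. ✓
8: successors {1}; p there: 1:T. ✓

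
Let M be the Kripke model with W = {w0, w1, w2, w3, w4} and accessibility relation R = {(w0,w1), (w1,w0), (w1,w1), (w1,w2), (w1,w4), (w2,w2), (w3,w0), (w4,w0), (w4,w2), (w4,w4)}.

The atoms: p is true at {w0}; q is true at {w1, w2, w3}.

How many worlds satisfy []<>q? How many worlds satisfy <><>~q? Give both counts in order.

For []<>q:
w0: successors {w1}; <>q there: w1:T. ✓
w1: successors {w0, w1, w2, w4}; <>q there: w0:T, w1:T, w2:T, w4:T. ✓
w2: successors {w2}; <>q there: w2:T. ✓
w3: successors {w0}; <>q there: w0:T. ✓
w4: successors {w0, w2, w4}; <>q there: w0:T, w2:T, w4:T. ✓
— 5 worlds.
For <><>~q:
w0: successors {w1}; <>~q there: w1:T. ✓
w1: successors {w0, w1, w2, w4}; <>~q there: w0:F, w1:T, w2:F, w4:T. ✓
w2: successors {w2}; <>~q there: w2:F. ✗
w3: successors {w0}; <>~q there: w0:F. ✗
w4: successors {w0, w2, w4}; <>~q there: w0:F, w2:F, w4:T. ✓
— 3 worlds.

5 and 3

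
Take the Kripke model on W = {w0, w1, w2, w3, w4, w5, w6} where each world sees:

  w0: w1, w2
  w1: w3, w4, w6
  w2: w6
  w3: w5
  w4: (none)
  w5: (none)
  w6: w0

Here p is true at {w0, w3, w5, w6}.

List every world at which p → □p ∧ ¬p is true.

{w1, w2, w4}

w0: p is T, □p ∧ ¬p is F. ✗
w1: p is F, □p ∧ ¬p is F. ✓
w2: p is F, □p ∧ ¬p is T. ✓
w3: p is T, □p ∧ ¬p is F. ✗
w4: p is F, □p ∧ ¬p is T. ✓
w5: p is T, □p ∧ ¬p is F. ✗
w6: p is T, □p ∧ ¬p is F. ✗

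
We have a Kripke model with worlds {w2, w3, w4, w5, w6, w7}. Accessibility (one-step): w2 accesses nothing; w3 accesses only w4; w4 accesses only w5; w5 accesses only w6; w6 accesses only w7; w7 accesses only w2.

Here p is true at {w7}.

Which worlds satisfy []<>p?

{w2, w5}

w2: no successors, so []<>p holds vacuously. ✓
w3: successors {w4}; <>p there: w4:F. ✗
w4: successors {w5}; <>p there: w5:F. ✗
w5: successors {w6}; <>p there: w6:T. ✓
w6: successors {w7}; <>p there: w7:F. ✗
w7: successors {w2}; <>p there: w2:F. ✗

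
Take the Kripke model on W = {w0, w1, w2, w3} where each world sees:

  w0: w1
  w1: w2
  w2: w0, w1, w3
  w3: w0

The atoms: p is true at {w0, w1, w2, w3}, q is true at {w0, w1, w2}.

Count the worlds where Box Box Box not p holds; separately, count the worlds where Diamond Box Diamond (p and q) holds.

For Box Box Box not p:
w0: successors {w1}; Box Box not p there: w1:F. ✗
w1: successors {w2}; Box Box not p there: w2:F. ✗
w2: successors {w0, w1, w3}; Box Box not p there: w0:F, w1:F, w3:F. ✗
w3: successors {w0}; Box Box not p there: w0:F. ✗
— 0 worlds.
For Diamond Box Diamond (p and q):
w0: successors {w1}; Box Diamond (p and q) there: w1:T. ✓
w1: successors {w2}; Box Diamond (p and q) there: w2:T. ✓
w2: successors {w0, w1, w3}; Box Diamond (p and q) there: w0:T, w1:T, w3:T. ✓
w3: successors {w0}; Box Diamond (p and q) there: w0:T. ✓
— 4 worlds.

0 and 4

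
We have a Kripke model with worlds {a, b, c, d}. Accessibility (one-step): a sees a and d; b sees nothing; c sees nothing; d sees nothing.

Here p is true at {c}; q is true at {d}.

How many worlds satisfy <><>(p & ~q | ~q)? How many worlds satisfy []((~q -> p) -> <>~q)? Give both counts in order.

For <><>(p & ~q | ~q):
a: successors {a, d}; <>(p & ~q | ~q) there: a:T, d:F. ✓
b: no successors, so <><>(p & ~q | ~q) fails. ✗
c: no successors, so <><>(p & ~q | ~q) fails. ✗
d: no successors, so <><>(p & ~q | ~q) fails. ✗
— 1 world.
For []((~q -> p) -> <>~q):
a: successors {a, d}; (~q -> p) -> <>~q there: a:T, d:F. ✗
b: no successors, so []((~q -> p) -> <>~q) holds vacuously. ✓
c: no successors, so []((~q -> p) -> <>~q) holds vacuously. ✓
d: no successors, so []((~q -> p) -> <>~q) holds vacuously. ✓
— 3 worlds.

1 and 3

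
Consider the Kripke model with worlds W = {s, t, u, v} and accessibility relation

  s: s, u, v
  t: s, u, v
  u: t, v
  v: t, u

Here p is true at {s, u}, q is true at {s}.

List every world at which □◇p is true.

s: successors {s, u, v}; ◇p there: s:T, u:F, v:T. ✗
t: successors {s, u, v}; ◇p there: s:T, u:F, v:T. ✗
u: successors {t, v}; ◇p there: t:T, v:T. ✓
v: successors {t, u}; ◇p there: t:T, u:F. ✗

{u}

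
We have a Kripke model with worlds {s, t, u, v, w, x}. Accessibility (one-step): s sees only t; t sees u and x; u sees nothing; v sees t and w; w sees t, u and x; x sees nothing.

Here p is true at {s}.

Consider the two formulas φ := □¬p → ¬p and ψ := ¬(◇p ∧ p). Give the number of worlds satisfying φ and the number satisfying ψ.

For □¬p → ¬p:
s: □¬p is T, ¬p is F. ✗
t: □¬p is T, ¬p is T. ✓
u: □¬p is T, ¬p is T. ✓
v: □¬p is T, ¬p is T. ✓
w: □¬p is T, ¬p is T. ✓
x: □¬p is T, ¬p is T. ✓
— 5 worlds.
For ¬(◇p ∧ p):
s: ◇p ∧ p is F. ✓
t: ◇p ∧ p is F. ✓
u: ◇p ∧ p is F. ✓
v: ◇p ∧ p is F. ✓
w: ◇p ∧ p is F. ✓
x: ◇p ∧ p is F. ✓
— 6 worlds.

5 and 6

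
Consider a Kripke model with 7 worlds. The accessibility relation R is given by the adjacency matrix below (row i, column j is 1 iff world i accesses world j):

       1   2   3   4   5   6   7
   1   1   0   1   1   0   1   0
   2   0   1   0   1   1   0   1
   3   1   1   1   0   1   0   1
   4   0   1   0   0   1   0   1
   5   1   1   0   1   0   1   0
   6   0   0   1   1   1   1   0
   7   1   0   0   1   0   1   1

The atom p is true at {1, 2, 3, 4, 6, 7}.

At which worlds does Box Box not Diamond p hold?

1: successors {1, 3, 4, 6}; Box not Diamond p there: 1:F, 3:F, 4:F, 6:F. ✗
2: successors {2, 4, 5, 7}; Box not Diamond p there: 2:F, 4:F, 5:F, 7:F. ✗
3: successors {1, 2, 3, 5, 7}; Box not Diamond p there: 1:F, 2:F, 3:F, 5:F, 7:F. ✗
4: successors {2, 5, 7}; Box not Diamond p there: 2:F, 5:F, 7:F. ✗
5: successors {1, 2, 4, 6}; Box not Diamond p there: 1:F, 2:F, 4:F, 6:F. ✗
6: successors {3, 4, 5, 6}; Box not Diamond p there: 3:F, 4:F, 5:F, 6:F. ✗
7: successors {1, 4, 6, 7}; Box not Diamond p there: 1:F, 4:F, 6:F, 7:F. ✗

∅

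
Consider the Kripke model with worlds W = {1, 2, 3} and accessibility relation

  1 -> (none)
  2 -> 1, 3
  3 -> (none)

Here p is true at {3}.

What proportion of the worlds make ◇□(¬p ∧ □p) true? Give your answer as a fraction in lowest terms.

1/3

1: no successors, so ◇□(¬p ∧ □p) fails. ✗
2: successors {1, 3}; □(¬p ∧ □p) there: 1:T, 3:T. ✓
3: no successors, so ◇□(¬p ∧ □p) fails. ✗
That's 1 of 3 worlds, so 1/3.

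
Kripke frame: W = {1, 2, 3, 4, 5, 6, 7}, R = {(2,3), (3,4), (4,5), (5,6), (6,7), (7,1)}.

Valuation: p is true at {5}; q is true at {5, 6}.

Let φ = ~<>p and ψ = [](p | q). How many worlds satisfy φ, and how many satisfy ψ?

6 and 3

For ~<>p:
1: <>p is F. ✓
2: <>p is F. ✓
3: <>p is F. ✓
4: <>p is T. ✗
5: <>p is F. ✓
6: <>p is F. ✓
7: <>p is F. ✓
— 6 worlds.
For [](p | q):
1: no successors, so [](p | q) holds vacuously. ✓
2: successors {3}; p | q there: 3:F. ✗
3: successors {4}; p | q there: 4:F. ✗
4: successors {5}; p | q there: 5:T. ✓
5: successors {6}; p | q there: 6:T. ✓
6: successors {7}; p | q there: 7:F. ✗
7: successors {1}; p | q there: 1:F. ✗
— 3 worlds.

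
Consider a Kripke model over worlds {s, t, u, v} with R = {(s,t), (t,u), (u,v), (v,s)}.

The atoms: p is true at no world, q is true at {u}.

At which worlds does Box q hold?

s: successors {t}; q there: t:F. ✗
t: successors {u}; q there: u:T. ✓
u: successors {v}; q there: v:F. ✗
v: successors {s}; q there: s:F. ✗

{t}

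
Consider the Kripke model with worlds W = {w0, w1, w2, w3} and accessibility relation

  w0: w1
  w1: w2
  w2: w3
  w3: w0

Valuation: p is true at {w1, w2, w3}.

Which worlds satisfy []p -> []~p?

{w3}

w0: []p is T, []~p is F. ✗
w1: []p is T, []~p is F. ✗
w2: []p is T, []~p is F. ✗
w3: []p is F, []~p is T. ✓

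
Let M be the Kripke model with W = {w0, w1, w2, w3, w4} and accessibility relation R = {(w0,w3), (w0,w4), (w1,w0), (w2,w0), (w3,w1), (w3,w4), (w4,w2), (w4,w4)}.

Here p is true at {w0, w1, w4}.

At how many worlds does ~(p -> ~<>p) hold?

3

w0: p -> ~<>p is F. ✓
w1: p -> ~<>p is F. ✓
w2: p -> ~<>p is T. ✗
w3: p -> ~<>p is T. ✗
w4: p -> ~<>p is F. ✓
Satisfying worlds: {w0, w1, w4}.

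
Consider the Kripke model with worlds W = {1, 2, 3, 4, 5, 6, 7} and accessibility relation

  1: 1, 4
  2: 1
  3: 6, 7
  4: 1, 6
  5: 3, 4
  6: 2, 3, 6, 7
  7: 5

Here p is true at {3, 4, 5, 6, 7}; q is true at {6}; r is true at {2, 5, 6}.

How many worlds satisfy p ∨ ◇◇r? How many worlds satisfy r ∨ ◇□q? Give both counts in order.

6 and 3

For p ∨ ◇◇r:
1: p is F, ◇◇r is T. ✓
2: p is F, ◇◇r is F. ✗
3: p is T, ◇◇r is T. ✓
4: p is T, ◇◇r is T. ✓
5: p is T, ◇◇r is T. ✓
6: p is T, ◇◇r is T. ✓
7: p is T, ◇◇r is F. ✓
— 6 worlds.
For r ∨ ◇□q:
1: r is F, ◇□q is F. ✗
2: r is T, ◇□q is F. ✓
3: r is F, ◇□q is F. ✗
4: r is F, ◇□q is F. ✗
5: r is T, ◇□q is F. ✓
6: r is T, ◇□q is F. ✓
7: r is F, ◇□q is F. ✗
— 3 worlds.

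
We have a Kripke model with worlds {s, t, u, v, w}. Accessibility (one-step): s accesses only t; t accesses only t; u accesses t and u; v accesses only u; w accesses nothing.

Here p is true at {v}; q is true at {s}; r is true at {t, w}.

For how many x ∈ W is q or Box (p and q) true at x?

2

s: q is T, Box (p and q) is F. ✓
t: q is F, Box (p and q) is F. ✗
u: q is F, Box (p and q) is F. ✗
v: q is F, Box (p and q) is F. ✗
w: q is F, Box (p and q) is T. ✓
Satisfying worlds: {s, w}.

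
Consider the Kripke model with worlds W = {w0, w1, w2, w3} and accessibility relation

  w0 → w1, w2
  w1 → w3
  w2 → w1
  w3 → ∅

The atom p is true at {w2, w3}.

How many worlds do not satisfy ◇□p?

w0: successors {w1, w2}; □p there: w1:T, w2:F. ✓
w1: successors {w3}; □p there: w3:T. ✓
w2: successors {w1}; □p there: w1:T. ✓
w3: no successors, so ◇□p fails. ✗
Satisfying worlds: {w0, w1, w2}.
So ◇□p fails at the other 1 world.

1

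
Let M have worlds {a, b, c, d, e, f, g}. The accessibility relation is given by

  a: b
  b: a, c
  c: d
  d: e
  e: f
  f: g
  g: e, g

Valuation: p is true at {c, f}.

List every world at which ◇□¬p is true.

a: successors {b}; □¬p there: b:F. ✗
b: successors {a, c}; □¬p there: a:T, c:T. ✓
c: successors {d}; □¬p there: d:T. ✓
d: successors {e}; □¬p there: e:F. ✗
e: successors {f}; □¬p there: f:T. ✓
f: successors {g}; □¬p there: g:T. ✓
g: successors {e, g}; □¬p there: e:F, g:T. ✓

{b, c, e, f, g}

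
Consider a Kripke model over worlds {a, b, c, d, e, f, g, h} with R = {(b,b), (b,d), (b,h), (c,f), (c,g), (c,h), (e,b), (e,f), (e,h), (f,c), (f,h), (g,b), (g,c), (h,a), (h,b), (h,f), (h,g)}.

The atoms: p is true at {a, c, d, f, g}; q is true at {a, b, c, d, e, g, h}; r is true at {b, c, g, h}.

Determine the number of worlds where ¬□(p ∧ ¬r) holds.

6

a: □(p ∧ ¬r) is T. ✗
b: □(p ∧ ¬r) is F. ✓
c: □(p ∧ ¬r) is F. ✓
d: □(p ∧ ¬r) is T. ✗
e: □(p ∧ ¬r) is F. ✓
f: □(p ∧ ¬r) is F. ✓
g: □(p ∧ ¬r) is F. ✓
h: □(p ∧ ¬r) is F. ✓
Satisfying worlds: {b, c, e, f, g, h}.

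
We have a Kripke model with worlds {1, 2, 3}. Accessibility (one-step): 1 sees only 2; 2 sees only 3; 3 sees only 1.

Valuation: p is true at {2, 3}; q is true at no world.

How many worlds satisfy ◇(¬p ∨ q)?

1

1: successors {2}; ¬p ∨ q there: 2:F. ✗
2: successors {3}; ¬p ∨ q there: 3:F. ✗
3: successors {1}; ¬p ∨ q there: 1:T. ✓
Satisfying worlds: {3}.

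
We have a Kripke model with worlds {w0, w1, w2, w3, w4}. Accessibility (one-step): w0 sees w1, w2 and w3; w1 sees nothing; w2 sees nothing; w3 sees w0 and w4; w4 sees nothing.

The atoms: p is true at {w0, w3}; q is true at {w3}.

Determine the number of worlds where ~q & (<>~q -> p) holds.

4

w0: ~q is T, <>~q -> p is T. ✓
w1: ~q is T, <>~q -> p is T. ✓
w2: ~q is T, <>~q -> p is T. ✓
w3: ~q is F, <>~q -> p is T. ✗
w4: ~q is T, <>~q -> p is T. ✓
Satisfying worlds: {w0, w1, w2, w4}.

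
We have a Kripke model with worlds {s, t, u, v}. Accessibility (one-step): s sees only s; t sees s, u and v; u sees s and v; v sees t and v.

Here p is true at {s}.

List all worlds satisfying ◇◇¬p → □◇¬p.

{s, v}

s: ◇◇¬p is F, □◇¬p is F. ✓
t: ◇◇¬p is T, □◇¬p is F. ✗
u: ◇◇¬p is T, □◇¬p is F. ✗
v: ◇◇¬p is T, □◇¬p is T. ✓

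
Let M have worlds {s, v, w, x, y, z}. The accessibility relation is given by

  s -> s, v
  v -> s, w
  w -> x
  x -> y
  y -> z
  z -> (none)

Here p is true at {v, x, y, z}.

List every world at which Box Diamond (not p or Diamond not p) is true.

s: successors {s, v}; Diamond (not p or Diamond not p) there: s:T, v:T. ✓
v: successors {s, w}; Diamond (not p or Diamond not p) there: s:T, w:F. ✗
w: successors {x}; Diamond (not p or Diamond not p) there: x:F. ✗
x: successors {y}; Diamond (not p or Diamond not p) there: y:F. ✗
y: successors {z}; Diamond (not p or Diamond not p) there: z:F. ✗
z: no successors, so Box Diamond (not p or Diamond not p) holds vacuously. ✓

{s, z}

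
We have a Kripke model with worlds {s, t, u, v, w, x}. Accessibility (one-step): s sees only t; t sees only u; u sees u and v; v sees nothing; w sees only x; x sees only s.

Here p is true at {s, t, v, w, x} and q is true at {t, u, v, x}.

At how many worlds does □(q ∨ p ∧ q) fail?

1

s: successors {t}; q ∨ p ∧ q there: t:T. ✓
t: successors {u}; q ∨ p ∧ q there: u:T. ✓
u: successors {u, v}; q ∨ p ∧ q there: u:T, v:T. ✓
v: no successors, so □(q ∨ p ∧ q) holds vacuously. ✓
w: successors {x}; q ∨ p ∧ q there: x:T. ✓
x: successors {s}; q ∨ p ∧ q there: s:F. ✗
Satisfying worlds: {s, t, u, v, w}.
So □(q ∨ p ∧ q) fails at the other 1 world.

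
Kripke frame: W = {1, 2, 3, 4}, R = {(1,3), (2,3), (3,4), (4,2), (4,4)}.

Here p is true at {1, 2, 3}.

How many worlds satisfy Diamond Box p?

1: successors {3}; Box p there: 3:F. ✗
2: successors {3}; Box p there: 3:F. ✗
3: successors {4}; Box p there: 4:F. ✗
4: successors {2, 4}; Box p there: 2:T, 4:F. ✓
Satisfying worlds: {4}.

1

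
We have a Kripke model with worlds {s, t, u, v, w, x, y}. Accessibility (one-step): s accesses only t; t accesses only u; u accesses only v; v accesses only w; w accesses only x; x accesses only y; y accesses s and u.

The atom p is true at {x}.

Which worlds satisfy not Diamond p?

s: Diamond p is F. ✓
t: Diamond p is F. ✓
u: Diamond p is F. ✓
v: Diamond p is F. ✓
w: Diamond p is T. ✗
x: Diamond p is F. ✓
y: Diamond p is F. ✓

{s, t, u, v, x, y}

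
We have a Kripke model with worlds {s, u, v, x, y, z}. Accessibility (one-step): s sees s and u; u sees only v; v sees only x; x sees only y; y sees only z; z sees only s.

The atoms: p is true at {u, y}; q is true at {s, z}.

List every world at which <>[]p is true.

{v}

s: successors {s, u}; []p there: s:F, u:F. ✗
u: successors {v}; []p there: v:F. ✗
v: successors {x}; []p there: x:T. ✓
x: successors {y}; []p there: y:F. ✗
y: successors {z}; []p there: z:F. ✗
z: successors {s}; []p there: s:F. ✗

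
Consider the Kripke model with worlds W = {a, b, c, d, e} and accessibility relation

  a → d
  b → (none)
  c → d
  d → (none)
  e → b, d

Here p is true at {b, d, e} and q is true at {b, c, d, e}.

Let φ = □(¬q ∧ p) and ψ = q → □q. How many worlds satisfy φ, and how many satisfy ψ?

For □(¬q ∧ p):
a: successors {d}; ¬q ∧ p there: d:F. ✗
b: no successors, so □(¬q ∧ p) holds vacuously. ✓
c: successors {d}; ¬q ∧ p there: d:F. ✗
d: no successors, so □(¬q ∧ p) holds vacuously. ✓
e: successors {b, d}; ¬q ∧ p there: b:F, d:F. ✗
— 2 worlds.
For q → □q:
a: q is F, □q is T. ✓
b: q is T, □q is T. ✓
c: q is T, □q is T. ✓
d: q is T, □q is T. ✓
e: q is T, □q is T. ✓
— 5 worlds.

2 and 5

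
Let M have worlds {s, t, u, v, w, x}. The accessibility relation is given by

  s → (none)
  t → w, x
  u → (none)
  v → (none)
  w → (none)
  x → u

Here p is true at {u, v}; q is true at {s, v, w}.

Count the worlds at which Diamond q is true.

s: no successors, so Diamond q fails. ✗
t: successors {w, x}; q there: w:T, x:F. ✓
u: no successors, so Diamond q fails. ✗
v: no successors, so Diamond q fails. ✗
w: no successors, so Diamond q fails. ✗
x: successors {u}; q there: u:F. ✗
Satisfying worlds: {t}.

1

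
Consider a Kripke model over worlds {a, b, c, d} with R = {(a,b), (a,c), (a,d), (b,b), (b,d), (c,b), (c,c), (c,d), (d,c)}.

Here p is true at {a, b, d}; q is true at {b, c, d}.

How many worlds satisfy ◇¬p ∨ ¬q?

3

a: ◇¬p is T, ¬q is T. ✓
b: ◇¬p is F, ¬q is F. ✗
c: ◇¬p is T, ¬q is F. ✓
d: ◇¬p is T, ¬q is F. ✓
Satisfying worlds: {a, c, d}.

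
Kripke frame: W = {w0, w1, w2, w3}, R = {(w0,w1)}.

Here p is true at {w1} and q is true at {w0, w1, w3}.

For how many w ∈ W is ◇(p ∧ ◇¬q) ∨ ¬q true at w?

1

w0: ◇(p ∧ ◇¬q) is F, ¬q is F. ✗
w1: ◇(p ∧ ◇¬q) is F, ¬q is F. ✗
w2: ◇(p ∧ ◇¬q) is F, ¬q is T. ✓
w3: ◇(p ∧ ◇¬q) is F, ¬q is F. ✗
Satisfying worlds: {w2}.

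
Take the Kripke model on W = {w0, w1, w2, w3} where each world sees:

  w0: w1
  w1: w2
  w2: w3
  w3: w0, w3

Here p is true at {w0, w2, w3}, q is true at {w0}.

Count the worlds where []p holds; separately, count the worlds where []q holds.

For []p:
w0: successors {w1}; p there: w1:F. ✗
w1: successors {w2}; p there: w2:T. ✓
w2: successors {w3}; p there: w3:T. ✓
w3: successors {w0, w3}; p there: w0:T, w3:T. ✓
— 3 worlds.
For []q:
w0: successors {w1}; q there: w1:F. ✗
w1: successors {w2}; q there: w2:F. ✗
w2: successors {w3}; q there: w3:F. ✗
w3: successors {w0, w3}; q there: w0:T, w3:F. ✗
— 0 worlds.

3 and 0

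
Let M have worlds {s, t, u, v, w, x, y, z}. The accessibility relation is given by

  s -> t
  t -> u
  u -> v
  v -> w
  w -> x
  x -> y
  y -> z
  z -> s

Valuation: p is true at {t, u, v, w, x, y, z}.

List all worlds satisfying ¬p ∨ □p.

{s, t, u, v, w, x, y}

s: ¬p is T, □p is T. ✓
t: ¬p is F, □p is T. ✓
u: ¬p is F, □p is T. ✓
v: ¬p is F, □p is T. ✓
w: ¬p is F, □p is T. ✓
x: ¬p is F, □p is T. ✓
y: ¬p is F, □p is T. ✓
z: ¬p is F, □p is F. ✗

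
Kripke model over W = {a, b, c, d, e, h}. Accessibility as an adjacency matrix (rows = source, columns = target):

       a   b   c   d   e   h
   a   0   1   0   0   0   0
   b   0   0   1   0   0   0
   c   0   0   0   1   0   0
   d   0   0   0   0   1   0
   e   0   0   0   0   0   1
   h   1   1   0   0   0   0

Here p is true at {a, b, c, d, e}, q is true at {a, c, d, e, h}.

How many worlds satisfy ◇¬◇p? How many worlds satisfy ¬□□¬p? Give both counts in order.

1 and 5

For ◇¬◇p:
a: successors {b}; ¬◇p there: b:F. ✗
b: successors {c}; ¬◇p there: c:F. ✗
c: successors {d}; ¬◇p there: d:F. ✗
d: successors {e}; ¬◇p there: e:T. ✓
e: successors {h}; ¬◇p there: h:F. ✗
h: successors {a, b}; ¬◇p there: a:F, b:F. ✗
— 1 world.
For ¬□□¬p:
a: □□¬p is F. ✓
b: □□¬p is F. ✓
c: □□¬p is F. ✓
d: □□¬p is T. ✗
e: □□¬p is F. ✓
h: □□¬p is F. ✓
— 5 worlds.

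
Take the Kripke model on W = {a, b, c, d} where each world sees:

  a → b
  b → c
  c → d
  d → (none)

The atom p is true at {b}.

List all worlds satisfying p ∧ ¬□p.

{b}

a: p is F, ¬□p is F. ✗
b: p is T, ¬□p is T. ✓
c: p is F, ¬□p is T. ✗
d: p is F, ¬□p is F. ✗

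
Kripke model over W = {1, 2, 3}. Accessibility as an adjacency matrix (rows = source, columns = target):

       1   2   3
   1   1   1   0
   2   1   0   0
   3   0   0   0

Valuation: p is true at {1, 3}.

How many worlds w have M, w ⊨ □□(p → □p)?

1

1: successors {1, 2}; □(p → □p) there: 1:F, 2:F. ✗
2: successors {1}; □(p → □p) there: 1:F. ✗
3: no successors, so □□(p → □p) holds vacuously. ✓
Satisfying worlds: {3}.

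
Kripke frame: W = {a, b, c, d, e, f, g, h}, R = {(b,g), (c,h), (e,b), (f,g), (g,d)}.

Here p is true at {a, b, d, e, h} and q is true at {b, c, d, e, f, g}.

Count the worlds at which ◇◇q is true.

3

a: no successors, so ◇◇q fails. ✗
b: successors {g}; ◇q there: g:T. ✓
c: successors {h}; ◇q there: h:F. ✗
d: no successors, so ◇◇q fails. ✗
e: successors {b}; ◇q there: b:T. ✓
f: successors {g}; ◇q there: g:T. ✓
g: successors {d}; ◇q there: d:F. ✗
h: no successors, so ◇◇q fails. ✗
Satisfying worlds: {b, e, f}.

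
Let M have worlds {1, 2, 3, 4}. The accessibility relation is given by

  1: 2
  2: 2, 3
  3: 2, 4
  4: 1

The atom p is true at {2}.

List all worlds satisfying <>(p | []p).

1: successors {2}; p | []p there: 2:T. ✓
2: successors {2, 3}; p | []p there: 2:T, 3:F. ✓
3: successors {2, 4}; p | []p there: 2:T, 4:F. ✓
4: successors {1}; p | []p there: 1:T. ✓

{1, 2, 3, 4}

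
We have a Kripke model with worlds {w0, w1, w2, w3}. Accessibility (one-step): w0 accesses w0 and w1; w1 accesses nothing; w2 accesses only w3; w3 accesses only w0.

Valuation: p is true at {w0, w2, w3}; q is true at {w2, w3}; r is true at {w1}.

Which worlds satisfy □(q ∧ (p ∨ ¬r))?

{w1, w2}

w0: successors {w0, w1}; q ∧ (p ∨ ¬r) there: w0:F, w1:F. ✗
w1: no successors, so □(q ∧ (p ∨ ¬r)) holds vacuously. ✓
w2: successors {w3}; q ∧ (p ∨ ¬r) there: w3:T. ✓
w3: successors {w0}; q ∧ (p ∨ ¬r) there: w0:F. ✗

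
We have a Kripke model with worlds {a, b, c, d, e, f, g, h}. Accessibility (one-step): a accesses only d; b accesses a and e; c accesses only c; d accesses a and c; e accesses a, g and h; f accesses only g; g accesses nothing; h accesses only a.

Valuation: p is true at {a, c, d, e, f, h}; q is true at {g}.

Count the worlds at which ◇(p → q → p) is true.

a: successors {d}; p → q → p there: d:T. ✓
b: successors {a, e}; p → q → p there: a:T, e:T. ✓
c: successors {c}; p → q → p there: c:T. ✓
d: successors {a, c}; p → q → p there: a:T, c:T. ✓
e: successors {a, g, h}; p → q → p there: a:T, g:T, h:T. ✓
f: successors {g}; p → q → p there: g:T. ✓
g: no successors, so ◇(p → q → p) fails. ✗
h: successors {a}; p → q → p there: a:T. ✓
Satisfying worlds: {a, b, c, d, e, f, h}.

7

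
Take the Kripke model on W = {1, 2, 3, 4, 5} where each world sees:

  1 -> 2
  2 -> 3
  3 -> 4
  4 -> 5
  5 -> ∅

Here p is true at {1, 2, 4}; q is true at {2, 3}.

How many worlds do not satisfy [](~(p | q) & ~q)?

3

1: successors {2}; ~(p | q) & ~q there: 2:F. ✗
2: successors {3}; ~(p | q) & ~q there: 3:F. ✗
3: successors {4}; ~(p | q) & ~q there: 4:F. ✗
4: successors {5}; ~(p | q) & ~q there: 5:T. ✓
5: no successors, so [](~(p | q) & ~q) holds vacuously. ✓
Satisfying worlds: {4, 5}.
So [](~(p | q) & ~q) fails at the other 3 worlds.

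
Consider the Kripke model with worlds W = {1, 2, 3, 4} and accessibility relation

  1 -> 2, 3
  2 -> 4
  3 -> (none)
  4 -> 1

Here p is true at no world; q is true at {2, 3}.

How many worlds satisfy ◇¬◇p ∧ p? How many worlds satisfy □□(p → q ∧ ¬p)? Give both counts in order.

0 and 4

For ◇¬◇p ∧ p:
1: ◇¬◇p is T, p is F. ✗
2: ◇¬◇p is T, p is F. ✗
3: ◇¬◇p is F, p is F. ✗
4: ◇¬◇p is T, p is F. ✗
— 0 worlds.
For □□(p → q ∧ ¬p):
1: successors {2, 3}; □(p → q ∧ ¬p) there: 2:T, 3:T. ✓
2: successors {4}; □(p → q ∧ ¬p) there: 4:T. ✓
3: no successors, so □□(p → q ∧ ¬p) holds vacuously. ✓
4: successors {1}; □(p → q ∧ ¬p) there: 1:T. ✓
— 4 worlds.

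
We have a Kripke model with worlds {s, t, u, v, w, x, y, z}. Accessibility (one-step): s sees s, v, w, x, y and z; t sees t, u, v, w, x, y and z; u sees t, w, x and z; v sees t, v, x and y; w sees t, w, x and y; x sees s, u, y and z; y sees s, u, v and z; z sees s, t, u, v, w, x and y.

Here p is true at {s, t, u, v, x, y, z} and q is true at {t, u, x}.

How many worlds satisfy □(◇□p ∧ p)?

s: successors {s, v, w, x, y, z}; ◇□p ∧ p there: s:T, v:T, w:F, x:T, y:T, z:T. ✗
t: successors {t, u, v, w, x, y, z}; ◇□p ∧ p there: t:T, u:T, v:T, w:F, x:T, y:T, z:T. ✗
u: successors {t, w, x, z}; ◇□p ∧ p there: t:T, w:F, x:T, z:T. ✗
v: successors {t, v, x, y}; ◇□p ∧ p there: t:T, v:T, x:T, y:T. ✓
w: successors {t, w, x, y}; ◇□p ∧ p there: t:T, w:F, x:T, y:T. ✗
x: successors {s, u, y, z}; ◇□p ∧ p there: s:T, u:T, y:T, z:T. ✓
y: successors {s, u, v, z}; ◇□p ∧ p there: s:T, u:T, v:T, z:T. ✓
z: successors {s, t, u, v, w, x, y}; ◇□p ∧ p there: s:T, t:T, u:T, v:T, w:F, x:T, y:T. ✗
Satisfying worlds: {v, x, y}.

3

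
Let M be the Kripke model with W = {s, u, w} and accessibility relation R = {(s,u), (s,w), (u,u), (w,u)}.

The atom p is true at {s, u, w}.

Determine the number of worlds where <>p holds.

s: successors {u, w}; p there: u:T, w:T. ✓
u: successors {u}; p there: u:T. ✓
w: successors {u}; p there: u:T. ✓
Satisfying worlds: {s, u, w}.

3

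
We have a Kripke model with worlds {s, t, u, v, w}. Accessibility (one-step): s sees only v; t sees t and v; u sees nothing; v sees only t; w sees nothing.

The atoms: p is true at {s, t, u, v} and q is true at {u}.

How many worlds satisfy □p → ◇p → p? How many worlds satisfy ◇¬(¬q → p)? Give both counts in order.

5 and 0

For □p → ◇p → p:
s: □p is T, ◇p → p is T. ✓
t: □p is T, ◇p → p is T. ✓
u: □p is T, ◇p → p is T. ✓
v: □p is T, ◇p → p is T. ✓
w: □p is T, ◇p → p is T. ✓
— 5 worlds.
For ◇¬(¬q → p):
s: successors {v}; ¬(¬q → p) there: v:F. ✗
t: successors {t, v}; ¬(¬q → p) there: t:F, v:F. ✗
u: no successors, so ◇¬(¬q → p) fails. ✗
v: successors {t}; ¬(¬q → p) there: t:F. ✗
w: no successors, so ◇¬(¬q → p) fails. ✗
— 0 worlds.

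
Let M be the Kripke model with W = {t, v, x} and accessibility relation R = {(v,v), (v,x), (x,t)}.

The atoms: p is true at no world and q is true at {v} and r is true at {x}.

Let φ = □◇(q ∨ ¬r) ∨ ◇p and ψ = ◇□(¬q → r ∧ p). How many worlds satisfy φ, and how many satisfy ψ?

2 and 1

For □◇(q ∨ ¬r) ∨ ◇p:
t: □◇(q ∨ ¬r) is T, ◇p is F. ✓
v: □◇(q ∨ ¬r) is T, ◇p is F. ✓
x: □◇(q ∨ ¬r) is F, ◇p is F. ✗
— 2 worlds.
For ◇□(¬q → r ∧ p):
t: no successors, so ◇□(¬q → r ∧ p) fails. ✗
v: successors {v, x}; □(¬q → r ∧ p) there: v:F, x:F. ✗
x: successors {t}; □(¬q → r ∧ p) there: t:T. ✓
— 1 world.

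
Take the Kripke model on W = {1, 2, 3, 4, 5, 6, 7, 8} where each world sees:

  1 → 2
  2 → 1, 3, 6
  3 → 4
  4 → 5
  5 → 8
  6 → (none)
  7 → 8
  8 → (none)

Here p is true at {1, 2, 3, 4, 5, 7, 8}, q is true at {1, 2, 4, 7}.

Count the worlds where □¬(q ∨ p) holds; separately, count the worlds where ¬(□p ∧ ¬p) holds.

2 and 7

For □¬(q ∨ p):
1: successors {2}; ¬(q ∨ p) there: 2:F. ✗
2: successors {1, 3, 6}; ¬(q ∨ p) there: 1:F, 3:F, 6:T. ✗
3: successors {4}; ¬(q ∨ p) there: 4:F. ✗
4: successors {5}; ¬(q ∨ p) there: 5:F. ✗
5: successors {8}; ¬(q ∨ p) there: 8:F. ✗
6: no successors, so □¬(q ∨ p) holds vacuously. ✓
7: successors {8}; ¬(q ∨ p) there: 8:F. ✗
8: no successors, so □¬(q ∨ p) holds vacuously. ✓
— 2 worlds.
For ¬(□p ∧ ¬p):
1: □p ∧ ¬p is F. ✓
2: □p ∧ ¬p is F. ✓
3: □p ∧ ¬p is F. ✓
4: □p ∧ ¬p is F. ✓
5: □p ∧ ¬p is F. ✓
6: □p ∧ ¬p is T. ✗
7: □p ∧ ¬p is F. ✓
8: □p ∧ ¬p is F. ✓
— 7 worlds.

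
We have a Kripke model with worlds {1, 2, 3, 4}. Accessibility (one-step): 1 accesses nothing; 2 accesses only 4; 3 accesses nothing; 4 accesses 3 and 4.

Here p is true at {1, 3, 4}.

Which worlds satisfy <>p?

{2, 4}

1: no successors, so <>p fails. ✗
2: successors {4}; p there: 4:T. ✓
3: no successors, so <>p fails. ✗
4: successors {3, 4}; p there: 3:T, 4:T. ✓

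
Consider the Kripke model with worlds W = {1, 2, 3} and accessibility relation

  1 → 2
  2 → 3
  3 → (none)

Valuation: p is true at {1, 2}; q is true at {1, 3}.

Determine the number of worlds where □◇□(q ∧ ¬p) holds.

1: successors {2}; ◇□(q ∧ ¬p) there: 2:T. ✓
2: successors {3}; ◇□(q ∧ ¬p) there: 3:F. ✗
3: no successors, so □◇□(q ∧ ¬p) holds vacuously. ✓
Satisfying worlds: {1, 3}.

2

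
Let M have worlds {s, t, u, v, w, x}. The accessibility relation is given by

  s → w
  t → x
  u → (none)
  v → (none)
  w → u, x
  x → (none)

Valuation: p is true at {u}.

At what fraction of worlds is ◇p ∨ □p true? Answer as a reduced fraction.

s: ◇p is F, □p is F. ✗
t: ◇p is F, □p is F. ✗
u: ◇p is F, □p is T. ✓
v: ◇p is F, □p is T. ✓
w: ◇p is T, □p is F. ✓
x: ◇p is F, □p is T. ✓
That's 4 of 6 worlds, so 4/6 = 2/3.

2/3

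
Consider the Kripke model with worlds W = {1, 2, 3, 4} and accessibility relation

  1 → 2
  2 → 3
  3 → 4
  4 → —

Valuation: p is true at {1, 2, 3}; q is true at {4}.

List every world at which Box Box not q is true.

1: successors {2}; Box not q there: 2:T. ✓
2: successors {3}; Box not q there: 3:F. ✗
3: successors {4}; Box not q there: 4:T. ✓
4: no successors, so Box Box not q holds vacuously. ✓

{1, 3, 4}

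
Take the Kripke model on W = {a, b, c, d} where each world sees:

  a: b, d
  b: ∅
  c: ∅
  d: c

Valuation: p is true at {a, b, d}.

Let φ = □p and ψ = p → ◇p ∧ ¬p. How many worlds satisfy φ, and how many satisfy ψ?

For □p:
a: successors {b, d}; p there: b:T, d:T. ✓
b: no successors, so □p holds vacuously. ✓
c: no successors, so □p holds vacuously. ✓
d: successors {c}; p there: c:F. ✗
— 3 worlds.
For p → ◇p ∧ ¬p:
a: p is T, ◇p ∧ ¬p is F. ✗
b: p is T, ◇p ∧ ¬p is F. ✗
c: p is F, ◇p ∧ ¬p is F. ✓
d: p is T, ◇p ∧ ¬p is F. ✗
— 1 world.

3 and 1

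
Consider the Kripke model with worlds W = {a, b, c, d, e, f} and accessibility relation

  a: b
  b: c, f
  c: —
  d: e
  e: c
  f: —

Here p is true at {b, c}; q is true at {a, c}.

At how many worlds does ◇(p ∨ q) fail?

a: successors {b}; p ∨ q there: b:T. ✓
b: successors {c, f}; p ∨ q there: c:T, f:F. ✓
c: no successors, so ◇(p ∨ q) fails. ✗
d: successors {e}; p ∨ q there: e:F. ✗
e: successors {c}; p ∨ q there: c:T. ✓
f: no successors, so ◇(p ∨ q) fails. ✗
Satisfying worlds: {a, b, e}.
So ◇(p ∨ q) fails at the other 3 worlds.

3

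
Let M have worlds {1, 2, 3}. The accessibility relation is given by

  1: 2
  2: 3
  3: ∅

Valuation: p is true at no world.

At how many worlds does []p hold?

1: successors {2}; p there: 2:F. ✗
2: successors {3}; p there: 3:F. ✗
3: no successors, so []p holds vacuously. ✓
Satisfying worlds: {3}.

1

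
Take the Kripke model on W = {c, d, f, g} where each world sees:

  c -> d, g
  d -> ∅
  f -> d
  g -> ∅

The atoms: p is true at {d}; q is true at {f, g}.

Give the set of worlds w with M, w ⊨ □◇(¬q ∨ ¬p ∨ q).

{d, g}

c: successors {d, g}; ◇(¬q ∨ ¬p ∨ q) there: d:F, g:F. ✗
d: no successors, so □◇(¬q ∨ ¬p ∨ q) holds vacuously. ✓
f: successors {d}; ◇(¬q ∨ ¬p ∨ q) there: d:F. ✗
g: no successors, so □◇(¬q ∨ ¬p ∨ q) holds vacuously. ✓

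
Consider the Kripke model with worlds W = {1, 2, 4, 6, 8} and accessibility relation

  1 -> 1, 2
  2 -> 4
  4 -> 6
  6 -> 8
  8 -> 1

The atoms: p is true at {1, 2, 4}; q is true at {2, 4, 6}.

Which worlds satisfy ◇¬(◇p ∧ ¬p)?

1: successors {1, 2}; ¬(◇p ∧ ¬p) there: 1:T, 2:T. ✓
2: successors {4}; ¬(◇p ∧ ¬p) there: 4:T. ✓
4: successors {6}; ¬(◇p ∧ ¬p) there: 6:T. ✓
6: successors {8}; ¬(◇p ∧ ¬p) there: 8:F. ✗
8: successors {1}; ¬(◇p ∧ ¬p) there: 1:T. ✓

{1, 2, 4, 8}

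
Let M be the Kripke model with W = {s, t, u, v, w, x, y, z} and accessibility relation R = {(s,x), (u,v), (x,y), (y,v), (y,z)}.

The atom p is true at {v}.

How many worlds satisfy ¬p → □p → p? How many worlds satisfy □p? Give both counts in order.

For ¬p → □p → p:
s: ¬p is T, □p → p is T. ✓
t: ¬p is T, □p → p is F. ✗
u: ¬p is T, □p → p is F. ✗
v: ¬p is F, □p → p is T. ✓
w: ¬p is T, □p → p is F. ✗
x: ¬p is T, □p → p is T. ✓
y: ¬p is T, □p → p is T. ✓
z: ¬p is T, □p → p is F. ✗
— 4 worlds.
For □p:
s: successors {x}; p there: x:F. ✗
t: no successors, so □p holds vacuously. ✓
u: successors {v}; p there: v:T. ✓
v: no successors, so □p holds vacuously. ✓
w: no successors, so □p holds vacuously. ✓
x: successors {y}; p there: y:F. ✗
y: successors {v, z}; p there: v:T, z:F. ✗
z: no successors, so □p holds vacuously. ✓
— 5 worlds.

4 and 5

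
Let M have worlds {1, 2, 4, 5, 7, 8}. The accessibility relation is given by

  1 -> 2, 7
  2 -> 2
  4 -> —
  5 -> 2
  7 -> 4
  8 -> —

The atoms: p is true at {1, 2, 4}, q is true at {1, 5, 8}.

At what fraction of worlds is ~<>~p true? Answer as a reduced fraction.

5/6

1: <>~p is T. ✗
2: <>~p is F. ✓
4: <>~p is F. ✓
5: <>~p is F. ✓
7: <>~p is F. ✓
8: <>~p is F. ✓
That's 5 of 6 worlds, so 5/6.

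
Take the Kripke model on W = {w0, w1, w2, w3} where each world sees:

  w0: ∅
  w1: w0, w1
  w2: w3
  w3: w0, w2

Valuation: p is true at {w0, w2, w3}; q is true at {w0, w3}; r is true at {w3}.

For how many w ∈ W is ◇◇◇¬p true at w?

w0: no successors, so ◇◇◇¬p fails. ✗
w1: successors {w0, w1}; ◇◇¬p there: w0:F, w1:T. ✓
w2: successors {w3}; ◇◇¬p there: w3:F. ✗
w3: successors {w0, w2}; ◇◇¬p there: w0:F, w2:F. ✗
Satisfying worlds: {w1}.

1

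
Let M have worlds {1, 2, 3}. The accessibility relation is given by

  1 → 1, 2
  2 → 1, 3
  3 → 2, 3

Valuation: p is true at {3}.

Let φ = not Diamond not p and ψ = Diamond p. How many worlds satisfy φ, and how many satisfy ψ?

For not Diamond not p:
1: Diamond not p is T. ✗
2: Diamond not p is T. ✗
3: Diamond not p is T. ✗
— 0 worlds.
For Diamond p:
1: successors {1, 2}; p there: 1:F, 2:F. ✗
2: successors {1, 3}; p there: 1:F, 3:T. ✓
3: successors {2, 3}; p there: 2:F, 3:T. ✓
— 2 worlds.

0 and 2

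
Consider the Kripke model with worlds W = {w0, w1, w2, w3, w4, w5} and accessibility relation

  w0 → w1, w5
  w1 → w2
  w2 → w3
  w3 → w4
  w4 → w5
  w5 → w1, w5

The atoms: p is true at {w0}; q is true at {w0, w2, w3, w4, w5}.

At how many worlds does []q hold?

w0: successors {w1, w5}; q there: w1:F, w5:T. ✗
w1: successors {w2}; q there: w2:T. ✓
w2: successors {w3}; q there: w3:T. ✓
w3: successors {w4}; q there: w4:T. ✓
w4: successors {w5}; q there: w5:T. ✓
w5: successors {w1, w5}; q there: w1:F, w5:T. ✗
Satisfying worlds: {w1, w2, w3, w4}.

4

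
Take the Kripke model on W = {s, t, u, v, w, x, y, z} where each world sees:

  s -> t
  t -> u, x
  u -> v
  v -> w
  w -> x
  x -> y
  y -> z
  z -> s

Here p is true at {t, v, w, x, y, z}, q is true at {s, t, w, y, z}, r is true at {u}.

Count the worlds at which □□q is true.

s: successors {t}; □q there: t:F. ✗
t: successors {u, x}; □q there: u:F, x:T. ✗
u: successors {v}; □q there: v:T. ✓
v: successors {w}; □q there: w:F. ✗
w: successors {x}; □q there: x:T. ✓
x: successors {y}; □q there: y:T. ✓
y: successors {z}; □q there: z:T. ✓
z: successors {s}; □q there: s:T. ✓
Satisfying worlds: {u, w, x, y, z}.

5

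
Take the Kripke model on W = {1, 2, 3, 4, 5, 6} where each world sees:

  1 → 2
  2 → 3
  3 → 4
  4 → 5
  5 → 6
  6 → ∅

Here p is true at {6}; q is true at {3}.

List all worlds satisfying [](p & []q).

{5, 6}

1: successors {2}; p & []q there: 2:F. ✗
2: successors {3}; p & []q there: 3:F. ✗
3: successors {4}; p & []q there: 4:F. ✗
4: successors {5}; p & []q there: 5:F. ✗
5: successors {6}; p & []q there: 6:T. ✓
6: no successors, so [](p & []q) holds vacuously. ✓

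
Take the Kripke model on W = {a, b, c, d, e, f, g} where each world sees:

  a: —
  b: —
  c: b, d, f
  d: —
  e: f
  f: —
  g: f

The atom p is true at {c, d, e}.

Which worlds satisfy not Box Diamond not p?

{c, e, g}

a: Box Diamond not p is T. ✗
b: Box Diamond not p is T. ✗
c: Box Diamond not p is F. ✓
d: Box Diamond not p is T. ✗
e: Box Diamond not p is F. ✓
f: Box Diamond not p is T. ✗
g: Box Diamond not p is F. ✓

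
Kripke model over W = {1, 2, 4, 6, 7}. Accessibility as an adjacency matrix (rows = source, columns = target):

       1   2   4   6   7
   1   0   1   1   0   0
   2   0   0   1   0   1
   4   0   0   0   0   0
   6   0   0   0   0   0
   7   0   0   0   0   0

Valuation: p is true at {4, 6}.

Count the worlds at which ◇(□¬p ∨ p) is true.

1: successors {2, 4}; □¬p ∨ p there: 2:F, 4:T. ✓
2: successors {4, 7}; □¬p ∨ p there: 4:T, 7:T. ✓
4: no successors, so ◇(□¬p ∨ p) fails. ✗
6: no successors, so ◇(□¬p ∨ p) fails. ✗
7: no successors, so ◇(□¬p ∨ p) fails. ✗
Satisfying worlds: {1, 2}.

2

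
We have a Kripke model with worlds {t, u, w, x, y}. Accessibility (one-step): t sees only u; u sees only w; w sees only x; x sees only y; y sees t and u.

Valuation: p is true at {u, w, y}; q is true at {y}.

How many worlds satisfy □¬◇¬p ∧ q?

1

t: □¬◇¬p is T, q is F. ✗
u: □¬◇¬p is F, q is F. ✗
w: □¬◇¬p is T, q is F. ✗
x: □¬◇¬p is F, q is F. ✗
y: □¬◇¬p is T, q is T. ✓
Satisfying worlds: {y}.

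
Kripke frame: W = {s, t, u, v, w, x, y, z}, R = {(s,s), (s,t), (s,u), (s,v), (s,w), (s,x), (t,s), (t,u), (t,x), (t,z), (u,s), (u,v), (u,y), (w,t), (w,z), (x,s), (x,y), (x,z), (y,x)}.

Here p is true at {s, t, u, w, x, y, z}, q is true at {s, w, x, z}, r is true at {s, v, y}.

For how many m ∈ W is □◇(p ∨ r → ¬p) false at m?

s: successors {s, t, u, v, w, x}; ◇(p ∨ r → ¬p) there: s:T, t:F, u:T, v:F, w:F, x:F. ✗
t: successors {s, u, x, z}; ◇(p ∨ r → ¬p) there: s:T, u:T, x:F, z:F. ✗
u: successors {s, v, y}; ◇(p ∨ r → ¬p) there: s:T, v:F, y:F. ✗
v: no successors, so □◇(p ∨ r → ¬p) holds vacuously. ✓
w: successors {t, z}; ◇(p ∨ r → ¬p) there: t:F, z:F. ✗
x: successors {s, y, z}; ◇(p ∨ r → ¬p) there: s:T, y:F, z:F. ✗
y: successors {x}; ◇(p ∨ r → ¬p) there: x:F. ✗
z: no successors, so □◇(p ∨ r → ¬p) holds vacuously. ✓
Satisfying worlds: {v, z}.
So □◇(p ∨ r → ¬p) fails at the other 6 worlds.

6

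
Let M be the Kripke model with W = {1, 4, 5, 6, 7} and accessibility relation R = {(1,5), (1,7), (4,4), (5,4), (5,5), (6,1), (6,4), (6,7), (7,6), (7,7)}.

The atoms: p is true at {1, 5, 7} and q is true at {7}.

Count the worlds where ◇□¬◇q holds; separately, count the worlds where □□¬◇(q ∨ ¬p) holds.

For ◇□¬◇q:
1: successors {5, 7}; □¬◇q there: 5:T, 7:F. ✓
4: successors {4}; □¬◇q there: 4:T. ✓
5: successors {4, 5}; □¬◇q there: 4:T, 5:T. ✓
6: successors {1, 4, 7}; □¬◇q there: 1:F, 4:T, 7:F. ✓
7: successors {6, 7}; □¬◇q there: 6:F, 7:F. ✗
— 4 worlds.
For □□¬◇(q ∨ ¬p):
1: successors {5, 7}; □¬◇(q ∨ ¬p) there: 5:F, 7:F. ✗
4: successors {4}; □¬◇(q ∨ ¬p) there: 4:F. ✗
5: successors {4, 5}; □¬◇(q ∨ ¬p) there: 4:F, 5:F. ✗
6: successors {1, 4, 7}; □¬◇(q ∨ ¬p) there: 1:F, 4:F, 7:F. ✗
7: successors {6, 7}; □¬◇(q ∨ ¬p) there: 6:F, 7:F. ✗
— 0 worlds.

4 and 0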